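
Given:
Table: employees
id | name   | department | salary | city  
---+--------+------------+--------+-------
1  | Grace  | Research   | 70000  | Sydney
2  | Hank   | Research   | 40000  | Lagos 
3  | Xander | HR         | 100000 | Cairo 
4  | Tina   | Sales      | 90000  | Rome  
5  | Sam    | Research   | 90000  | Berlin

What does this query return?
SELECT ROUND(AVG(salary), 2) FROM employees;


SUM(salary) = 390000
COUNT = 5
ROUND(AVG, 2) = ROUND(390000 / 5, 2) = 78000.0

78000.0


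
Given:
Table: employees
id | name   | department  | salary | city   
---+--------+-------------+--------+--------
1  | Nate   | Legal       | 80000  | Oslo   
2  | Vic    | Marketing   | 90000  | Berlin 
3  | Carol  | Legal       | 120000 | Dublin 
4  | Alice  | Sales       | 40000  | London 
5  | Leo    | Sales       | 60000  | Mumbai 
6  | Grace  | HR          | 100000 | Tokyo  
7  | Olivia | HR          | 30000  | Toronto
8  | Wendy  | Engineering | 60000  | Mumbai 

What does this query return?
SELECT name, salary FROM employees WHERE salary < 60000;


Filtering: salary < 60000
Matching: 2 rows

2 rows:
Alice, 40000
Olivia, 30000


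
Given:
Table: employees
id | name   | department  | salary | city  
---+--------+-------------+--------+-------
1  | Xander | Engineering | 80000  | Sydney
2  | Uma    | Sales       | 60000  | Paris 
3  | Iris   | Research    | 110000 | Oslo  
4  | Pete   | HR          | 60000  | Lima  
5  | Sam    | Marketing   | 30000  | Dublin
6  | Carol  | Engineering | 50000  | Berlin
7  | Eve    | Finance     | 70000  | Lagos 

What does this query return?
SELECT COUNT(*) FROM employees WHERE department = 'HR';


Counting rows where department = 'HR'
  Pete -> MATCH


1


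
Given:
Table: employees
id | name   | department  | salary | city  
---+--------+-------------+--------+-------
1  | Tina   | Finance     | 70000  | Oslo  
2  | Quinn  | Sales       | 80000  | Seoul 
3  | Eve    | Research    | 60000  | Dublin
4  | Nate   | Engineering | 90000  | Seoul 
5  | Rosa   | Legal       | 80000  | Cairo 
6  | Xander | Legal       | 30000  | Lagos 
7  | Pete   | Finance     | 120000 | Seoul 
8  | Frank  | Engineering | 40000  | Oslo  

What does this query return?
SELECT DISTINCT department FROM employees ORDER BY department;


All 'department' values (row order): Finance, Sales, Research, Engineering, Legal, Legal, Finance, Engineering
Removing duplicates leaves 5 unique value(s).

5 values:
Engineering
Finance
Legal
Research
Sales


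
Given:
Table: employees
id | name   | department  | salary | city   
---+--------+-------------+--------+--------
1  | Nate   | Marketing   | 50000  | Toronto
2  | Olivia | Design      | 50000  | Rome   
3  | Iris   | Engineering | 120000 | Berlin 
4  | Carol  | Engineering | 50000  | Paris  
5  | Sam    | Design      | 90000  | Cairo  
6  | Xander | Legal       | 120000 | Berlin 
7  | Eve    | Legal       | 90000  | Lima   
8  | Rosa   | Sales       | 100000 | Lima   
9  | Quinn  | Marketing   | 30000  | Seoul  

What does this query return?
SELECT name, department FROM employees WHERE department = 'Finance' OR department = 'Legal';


Filtering: department = 'Finance' OR 'Legal'
Matching: 2 rows

2 rows:
Xander, Legal
Eve, Legal


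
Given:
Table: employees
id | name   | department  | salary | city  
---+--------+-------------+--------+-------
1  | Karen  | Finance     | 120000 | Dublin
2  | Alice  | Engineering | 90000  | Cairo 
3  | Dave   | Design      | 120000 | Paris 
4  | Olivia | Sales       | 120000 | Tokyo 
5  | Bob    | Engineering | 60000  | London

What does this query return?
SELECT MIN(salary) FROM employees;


Salaries: 120000, 90000, 120000, 120000, 60000
MIN = 60000

60000


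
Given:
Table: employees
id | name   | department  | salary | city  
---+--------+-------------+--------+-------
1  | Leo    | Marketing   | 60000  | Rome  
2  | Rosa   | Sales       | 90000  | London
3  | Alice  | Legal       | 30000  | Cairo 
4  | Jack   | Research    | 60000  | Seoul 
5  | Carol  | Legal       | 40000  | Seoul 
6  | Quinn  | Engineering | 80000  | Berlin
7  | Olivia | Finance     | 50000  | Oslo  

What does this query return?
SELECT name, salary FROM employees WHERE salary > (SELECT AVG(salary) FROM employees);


Subquery: AVG(salary) = 58571.43
Filtering: salary > 58571.43
  Leo (60000) -> MATCH
  Rosa (90000) -> MATCH
  Jack (60000) -> MATCH
  Quinn (80000) -> MATCH


4 rows:
Leo, 60000
Rosa, 90000
Jack, 60000
Quinn, 80000


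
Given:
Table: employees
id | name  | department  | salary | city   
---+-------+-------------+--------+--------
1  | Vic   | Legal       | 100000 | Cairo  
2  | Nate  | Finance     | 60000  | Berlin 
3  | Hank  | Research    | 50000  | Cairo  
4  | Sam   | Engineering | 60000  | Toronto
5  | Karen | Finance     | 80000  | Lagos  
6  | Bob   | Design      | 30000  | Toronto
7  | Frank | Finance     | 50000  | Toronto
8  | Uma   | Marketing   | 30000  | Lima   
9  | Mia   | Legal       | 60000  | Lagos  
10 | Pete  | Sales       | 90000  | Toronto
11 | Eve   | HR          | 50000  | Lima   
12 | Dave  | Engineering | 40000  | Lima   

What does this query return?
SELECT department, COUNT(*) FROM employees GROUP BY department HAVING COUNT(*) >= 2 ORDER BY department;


Groups with count >= 2:
  Engineering: 2 -> PASS
  Finance: 3 -> PASS
  Legal: 2 -> PASS
  Design: 1 -> filtered out
  HR: 1 -> filtered out
  Marketing: 1 -> filtered out
  Research: 1 -> filtered out
  Sales: 1 -> filtered out


3 groups:
Engineering, 2
Finance, 3
Legal, 2


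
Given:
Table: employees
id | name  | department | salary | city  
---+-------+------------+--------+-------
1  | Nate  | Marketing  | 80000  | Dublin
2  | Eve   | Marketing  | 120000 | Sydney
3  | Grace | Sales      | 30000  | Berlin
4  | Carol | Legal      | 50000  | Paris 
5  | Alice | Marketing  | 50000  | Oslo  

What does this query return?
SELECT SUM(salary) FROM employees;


SUM(salary) = 80000 + 120000 + 30000 + 50000 + 50000 = 330000

330000


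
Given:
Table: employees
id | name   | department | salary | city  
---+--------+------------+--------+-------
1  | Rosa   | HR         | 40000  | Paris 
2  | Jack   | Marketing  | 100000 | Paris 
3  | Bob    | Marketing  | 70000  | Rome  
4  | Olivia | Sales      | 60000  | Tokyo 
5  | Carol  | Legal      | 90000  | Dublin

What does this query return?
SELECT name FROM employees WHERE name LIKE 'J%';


LIKE 'J%' matches names starting with 'J'
Matching: 1

1 rows:
Jack


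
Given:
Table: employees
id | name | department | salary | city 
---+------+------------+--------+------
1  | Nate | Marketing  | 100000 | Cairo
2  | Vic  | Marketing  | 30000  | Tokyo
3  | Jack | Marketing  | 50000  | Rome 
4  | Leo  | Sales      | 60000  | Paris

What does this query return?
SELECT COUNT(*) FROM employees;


COUNT(*) counts all rows

4


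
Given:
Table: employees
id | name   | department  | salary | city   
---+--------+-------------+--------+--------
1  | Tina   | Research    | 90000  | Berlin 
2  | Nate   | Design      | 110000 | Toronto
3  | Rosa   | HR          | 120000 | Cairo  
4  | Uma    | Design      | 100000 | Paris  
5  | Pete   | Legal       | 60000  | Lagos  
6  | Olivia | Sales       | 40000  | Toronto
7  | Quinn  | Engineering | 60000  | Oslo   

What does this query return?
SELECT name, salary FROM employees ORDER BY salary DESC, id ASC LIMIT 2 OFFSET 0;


Sort by salary DESC (id ASC tiebreak), then skip 0 and take 2
Rows 1 through 2

2 rows:
Rosa, 120000
Nate, 110000


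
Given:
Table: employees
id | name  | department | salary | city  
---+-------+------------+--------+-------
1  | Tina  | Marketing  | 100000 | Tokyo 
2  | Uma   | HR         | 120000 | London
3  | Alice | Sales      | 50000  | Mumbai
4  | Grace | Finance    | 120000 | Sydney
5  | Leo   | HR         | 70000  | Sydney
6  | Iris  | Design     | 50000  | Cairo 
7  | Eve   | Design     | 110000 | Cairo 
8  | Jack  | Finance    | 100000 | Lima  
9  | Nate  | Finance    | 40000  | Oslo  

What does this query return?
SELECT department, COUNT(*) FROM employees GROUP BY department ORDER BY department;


Assigning each row to its department group:
  Tina -> Marketing
  Uma -> HR
  Alice -> Sales
  Grace -> Finance
  Leo -> HR
  Iris -> Design
  Eve -> Design
  Jack -> Finance
  Nate -> Finance


5 groups:
Design, 2
Finance, 3
HR, 2
Marketing, 1
Sales, 1


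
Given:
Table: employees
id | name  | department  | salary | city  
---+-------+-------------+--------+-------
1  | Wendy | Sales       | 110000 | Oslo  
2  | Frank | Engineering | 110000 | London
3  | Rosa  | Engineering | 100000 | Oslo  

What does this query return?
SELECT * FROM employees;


SELECT * returns all 3 rows with all columns

3 rows:
1, Wendy, Sales, 110000, Oslo
2, Frank, Engineering, 110000, London
3, Rosa, Engineering, 100000, Oslo


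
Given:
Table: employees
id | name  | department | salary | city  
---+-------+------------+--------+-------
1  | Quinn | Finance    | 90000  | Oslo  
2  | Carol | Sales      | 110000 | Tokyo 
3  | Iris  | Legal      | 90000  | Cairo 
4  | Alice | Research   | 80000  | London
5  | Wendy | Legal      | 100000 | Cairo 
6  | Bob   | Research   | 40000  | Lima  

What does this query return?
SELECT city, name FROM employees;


Projecting columns: city, name

6 rows:
Oslo, Quinn
Tokyo, Carol
Cairo, Iris
London, Alice
Cairo, Wendy
Lima, Bob


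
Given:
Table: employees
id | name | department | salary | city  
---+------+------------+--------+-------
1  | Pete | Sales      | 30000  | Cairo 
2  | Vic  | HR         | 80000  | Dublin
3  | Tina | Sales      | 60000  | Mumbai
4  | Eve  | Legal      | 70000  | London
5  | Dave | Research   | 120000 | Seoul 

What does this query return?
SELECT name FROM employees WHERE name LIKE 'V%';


LIKE 'V%' matches names starting with 'V'
Matching: 1

1 rows:
Vic


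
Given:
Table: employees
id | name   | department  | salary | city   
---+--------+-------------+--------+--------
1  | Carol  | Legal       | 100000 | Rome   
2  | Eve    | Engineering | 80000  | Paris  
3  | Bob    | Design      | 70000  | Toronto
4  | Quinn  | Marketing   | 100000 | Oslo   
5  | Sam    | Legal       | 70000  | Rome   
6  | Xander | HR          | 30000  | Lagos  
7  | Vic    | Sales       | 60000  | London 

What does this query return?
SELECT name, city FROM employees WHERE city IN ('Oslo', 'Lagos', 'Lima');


Filtering: city IN ('Oslo', 'Lagos', 'Lima')
Matching: 2 rows

2 rows:
Quinn, Oslo
Xander, Lagos


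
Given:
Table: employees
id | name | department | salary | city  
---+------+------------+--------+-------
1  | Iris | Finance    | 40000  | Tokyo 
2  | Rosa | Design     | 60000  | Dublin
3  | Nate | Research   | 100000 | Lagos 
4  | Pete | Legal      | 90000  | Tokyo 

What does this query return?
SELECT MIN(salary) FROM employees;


Salaries: 40000, 60000, 100000, 90000
MIN = 40000

40000


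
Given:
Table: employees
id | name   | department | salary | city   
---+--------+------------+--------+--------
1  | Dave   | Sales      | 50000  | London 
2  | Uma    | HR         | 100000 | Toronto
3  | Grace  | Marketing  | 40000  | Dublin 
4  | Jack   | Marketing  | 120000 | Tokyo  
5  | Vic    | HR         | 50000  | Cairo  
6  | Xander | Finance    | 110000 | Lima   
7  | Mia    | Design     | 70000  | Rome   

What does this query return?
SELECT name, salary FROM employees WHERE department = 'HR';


Filtering: department = 'HR'
Matching rows: 2

2 rows:
Uma, 100000
Vic, 50000


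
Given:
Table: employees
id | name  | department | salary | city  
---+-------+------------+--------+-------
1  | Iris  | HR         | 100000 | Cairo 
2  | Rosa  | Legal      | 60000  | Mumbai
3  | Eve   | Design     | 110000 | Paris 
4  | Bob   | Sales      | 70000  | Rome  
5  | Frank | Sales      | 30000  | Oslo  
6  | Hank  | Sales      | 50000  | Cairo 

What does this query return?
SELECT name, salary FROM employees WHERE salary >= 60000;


Filtering: salary >= 60000
Matching: 4 rows

4 rows:
Iris, 100000
Rosa, 60000
Eve, 110000
Bob, 70000


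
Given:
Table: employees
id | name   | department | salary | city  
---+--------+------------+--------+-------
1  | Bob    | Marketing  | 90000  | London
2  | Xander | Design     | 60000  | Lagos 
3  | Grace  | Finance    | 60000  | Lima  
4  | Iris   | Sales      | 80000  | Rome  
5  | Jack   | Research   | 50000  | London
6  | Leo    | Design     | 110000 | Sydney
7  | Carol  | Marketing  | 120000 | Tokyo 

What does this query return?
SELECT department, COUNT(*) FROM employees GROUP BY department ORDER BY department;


Assigning each row to its department group:
  Bob -> Marketing
  Xander -> Design
  Grace -> Finance
  Iris -> Sales
  Jack -> Research
  Leo -> Design
  Carol -> Marketing


5 groups:
Design, 2
Finance, 1
Marketing, 2
Research, 1
Sales, 1


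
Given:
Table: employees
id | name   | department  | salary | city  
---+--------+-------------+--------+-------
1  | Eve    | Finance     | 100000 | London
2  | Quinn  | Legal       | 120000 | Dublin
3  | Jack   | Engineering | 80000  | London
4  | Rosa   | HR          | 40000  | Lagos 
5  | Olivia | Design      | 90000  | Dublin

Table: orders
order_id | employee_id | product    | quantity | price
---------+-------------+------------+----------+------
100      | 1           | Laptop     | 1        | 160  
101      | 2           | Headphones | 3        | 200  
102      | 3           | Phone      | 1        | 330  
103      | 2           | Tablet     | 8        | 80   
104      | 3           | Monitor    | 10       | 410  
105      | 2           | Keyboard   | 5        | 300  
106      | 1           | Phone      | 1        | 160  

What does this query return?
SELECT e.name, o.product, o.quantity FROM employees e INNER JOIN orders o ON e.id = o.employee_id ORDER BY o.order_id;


Joining employees.id = orders.employee_id:
  employee Eve (id=1) -> order Laptop
  employee Quinn (id=2) -> order Headphones
  employee Jack (id=3) -> order Phone
  employee Quinn (id=2) -> order Tablet
  employee Jack (id=3) -> order Monitor
  employee Quinn (id=2) -> order Keyboard
  employee Eve (id=1) -> order Phone


7 rows:
Eve, Laptop, 1
Quinn, Headphones, 3
Jack, Phone, 1
Quinn, Tablet, 8
Jack, Monitor, 10
Quinn, Keyboard, 5
Eve, Phone, 1


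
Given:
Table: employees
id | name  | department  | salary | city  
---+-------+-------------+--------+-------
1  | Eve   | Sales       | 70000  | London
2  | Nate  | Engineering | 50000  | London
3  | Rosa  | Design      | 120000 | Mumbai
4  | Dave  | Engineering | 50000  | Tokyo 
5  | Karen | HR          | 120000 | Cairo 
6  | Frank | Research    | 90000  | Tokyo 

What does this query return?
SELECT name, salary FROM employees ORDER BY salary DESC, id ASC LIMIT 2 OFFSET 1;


Sort by salary DESC (id ASC tiebreak), then skip 1 and take 2
Rows 2 through 3

2 rows:
Karen, 120000
Frank, 90000


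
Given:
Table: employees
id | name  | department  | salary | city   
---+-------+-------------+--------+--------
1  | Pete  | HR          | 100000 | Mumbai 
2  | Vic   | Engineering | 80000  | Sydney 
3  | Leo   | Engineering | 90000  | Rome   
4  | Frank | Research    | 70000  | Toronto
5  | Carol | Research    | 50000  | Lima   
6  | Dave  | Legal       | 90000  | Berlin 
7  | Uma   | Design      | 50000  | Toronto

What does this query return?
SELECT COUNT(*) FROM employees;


COUNT(*) counts all rows

7


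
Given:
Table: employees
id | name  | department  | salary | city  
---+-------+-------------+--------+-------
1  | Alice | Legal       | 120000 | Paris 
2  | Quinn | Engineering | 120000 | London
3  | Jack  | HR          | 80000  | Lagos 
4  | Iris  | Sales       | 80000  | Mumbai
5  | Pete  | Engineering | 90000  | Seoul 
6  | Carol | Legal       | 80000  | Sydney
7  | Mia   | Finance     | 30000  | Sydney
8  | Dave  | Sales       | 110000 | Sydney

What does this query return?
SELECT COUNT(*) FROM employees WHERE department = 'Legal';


Counting rows where department = 'Legal'
  Alice -> MATCH
  Carol -> MATCH


2


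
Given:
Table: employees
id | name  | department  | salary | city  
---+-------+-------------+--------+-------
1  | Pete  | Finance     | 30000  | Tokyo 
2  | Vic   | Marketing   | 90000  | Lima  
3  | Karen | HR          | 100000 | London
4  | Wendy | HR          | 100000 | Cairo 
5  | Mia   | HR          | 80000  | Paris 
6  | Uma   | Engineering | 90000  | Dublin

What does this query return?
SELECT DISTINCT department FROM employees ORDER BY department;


All 'department' values (row order): Finance, Marketing, HR, HR, HR, Engineering
Removing duplicates leaves 4 unique value(s).

4 values:
Engineering
Finance
HR
Marketing


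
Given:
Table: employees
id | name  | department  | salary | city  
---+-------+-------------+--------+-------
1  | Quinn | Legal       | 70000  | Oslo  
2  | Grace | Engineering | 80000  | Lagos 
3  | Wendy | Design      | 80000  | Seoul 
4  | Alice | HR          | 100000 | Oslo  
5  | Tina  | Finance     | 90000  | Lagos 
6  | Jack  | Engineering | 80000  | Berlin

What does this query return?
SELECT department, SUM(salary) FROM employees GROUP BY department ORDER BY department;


Summing salary within each department:
  Design: 80000 = 80000
  Engineering: 80000 + 80000 = 160000
  Finance: 90000 = 90000
  HR: 100000 = 100000
  Legal: 70000 = 70000


5 groups:
Design, 80000
Engineering, 160000
Finance, 90000
HR, 100000
Legal, 70000


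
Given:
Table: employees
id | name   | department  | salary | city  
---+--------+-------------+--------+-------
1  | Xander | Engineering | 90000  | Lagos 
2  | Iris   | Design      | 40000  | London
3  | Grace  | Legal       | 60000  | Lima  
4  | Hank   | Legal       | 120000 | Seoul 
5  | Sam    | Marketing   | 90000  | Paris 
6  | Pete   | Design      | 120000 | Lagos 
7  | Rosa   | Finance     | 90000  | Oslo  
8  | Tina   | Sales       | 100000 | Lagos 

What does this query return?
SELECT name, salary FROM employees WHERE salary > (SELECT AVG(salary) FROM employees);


Subquery: AVG(salary) = 88750.0
Filtering: salary > 88750.0
  Xander (90000) -> MATCH
  Hank (120000) -> MATCH
  Sam (90000) -> MATCH
  Pete (120000) -> MATCH
  Rosa (90000) -> MATCH
  Tina (100000) -> MATCH


6 rows:
Xander, 90000
Hank, 120000
Sam, 90000
Pete, 120000
Rosa, 90000
Tina, 100000


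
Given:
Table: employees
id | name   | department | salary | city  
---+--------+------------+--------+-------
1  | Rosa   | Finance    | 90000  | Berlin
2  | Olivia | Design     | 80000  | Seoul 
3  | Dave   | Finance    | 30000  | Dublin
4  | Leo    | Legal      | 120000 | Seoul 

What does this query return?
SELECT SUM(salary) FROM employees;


SUM(salary) = 90000 + 80000 + 30000 + 120000 = 320000

320000


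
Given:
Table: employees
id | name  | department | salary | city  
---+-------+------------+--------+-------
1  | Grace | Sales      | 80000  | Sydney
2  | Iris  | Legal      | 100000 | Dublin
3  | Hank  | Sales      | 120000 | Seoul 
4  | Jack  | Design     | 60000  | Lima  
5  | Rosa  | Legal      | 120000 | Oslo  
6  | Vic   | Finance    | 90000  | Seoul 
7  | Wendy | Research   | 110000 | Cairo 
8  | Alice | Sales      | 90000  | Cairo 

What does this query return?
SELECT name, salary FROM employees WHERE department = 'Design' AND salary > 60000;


Filtering: department = 'Design' AND salary > 60000
Matching: 0 rows

Empty result set (0 rows)


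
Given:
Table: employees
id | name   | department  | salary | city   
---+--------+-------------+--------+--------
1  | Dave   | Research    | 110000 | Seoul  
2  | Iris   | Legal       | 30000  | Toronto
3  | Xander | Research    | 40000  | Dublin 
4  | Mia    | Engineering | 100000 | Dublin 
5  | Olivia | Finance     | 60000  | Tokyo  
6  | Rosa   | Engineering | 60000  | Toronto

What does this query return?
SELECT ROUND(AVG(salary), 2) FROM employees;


SUM(salary) = 400000
COUNT = 6
ROUND(AVG, 2) = ROUND(400000 / 6, 2) = 66666.67

66666.67


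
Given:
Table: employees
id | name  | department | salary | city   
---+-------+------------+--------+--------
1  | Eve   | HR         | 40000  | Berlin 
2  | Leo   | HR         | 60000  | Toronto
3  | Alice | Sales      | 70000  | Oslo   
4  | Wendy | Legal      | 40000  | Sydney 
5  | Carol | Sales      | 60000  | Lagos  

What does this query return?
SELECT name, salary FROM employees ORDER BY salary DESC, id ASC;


Sorting by salary DESC, then id ASC for ties

5 rows:
Alice, 70000
Leo, 60000
Carol, 60000
Eve, 40000
Wendy, 40000


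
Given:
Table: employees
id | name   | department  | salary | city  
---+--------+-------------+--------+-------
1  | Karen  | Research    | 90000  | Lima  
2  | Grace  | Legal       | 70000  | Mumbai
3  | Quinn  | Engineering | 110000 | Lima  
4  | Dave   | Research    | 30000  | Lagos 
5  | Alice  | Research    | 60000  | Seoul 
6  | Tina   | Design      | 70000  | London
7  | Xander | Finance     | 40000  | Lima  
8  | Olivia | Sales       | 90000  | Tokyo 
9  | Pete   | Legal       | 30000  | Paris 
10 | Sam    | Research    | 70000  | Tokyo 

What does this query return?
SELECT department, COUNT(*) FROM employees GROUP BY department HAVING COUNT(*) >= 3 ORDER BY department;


Groups with count >= 3:
  Research: 4 -> PASS
  Design: 1 -> filtered out
  Engineering: 1 -> filtered out
  Finance: 1 -> filtered out
  Legal: 2 -> filtered out
  Sales: 1 -> filtered out


1 groups:
Research, 4


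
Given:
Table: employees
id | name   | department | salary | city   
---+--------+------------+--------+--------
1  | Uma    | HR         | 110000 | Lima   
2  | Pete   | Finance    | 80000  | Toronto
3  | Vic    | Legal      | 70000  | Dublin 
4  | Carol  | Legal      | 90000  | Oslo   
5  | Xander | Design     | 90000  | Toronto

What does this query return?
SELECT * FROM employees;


SELECT * returns all 5 rows with all columns

5 rows:
1, Uma, HR, 110000, Lima
2, Pete, Finance, 80000, Toronto
3, Vic, Legal, 70000, Dublin
4, Carol, Legal, 90000, Oslo
5, Xander, Design, 90000, Toronto


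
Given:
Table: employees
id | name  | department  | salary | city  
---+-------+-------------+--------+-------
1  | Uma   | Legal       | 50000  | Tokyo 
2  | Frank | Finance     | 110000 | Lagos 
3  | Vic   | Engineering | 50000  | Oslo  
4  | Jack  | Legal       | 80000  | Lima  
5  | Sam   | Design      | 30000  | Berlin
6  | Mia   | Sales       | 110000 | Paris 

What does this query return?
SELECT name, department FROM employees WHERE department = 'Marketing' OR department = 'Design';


Filtering: department = 'Marketing' OR 'Design'
Matching: 1 rows

1 rows:
Sam, Design


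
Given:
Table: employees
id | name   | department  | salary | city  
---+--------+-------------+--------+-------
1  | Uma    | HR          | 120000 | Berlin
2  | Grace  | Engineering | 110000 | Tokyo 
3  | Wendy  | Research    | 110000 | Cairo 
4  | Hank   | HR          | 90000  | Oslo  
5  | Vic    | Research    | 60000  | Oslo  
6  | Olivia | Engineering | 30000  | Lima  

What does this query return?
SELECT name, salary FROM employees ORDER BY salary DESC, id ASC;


Sorting by salary DESC, then id ASC for ties

6 rows:
Uma, 120000
Grace, 110000
Wendy, 110000
Hank, 90000
Vic, 60000
Olivia, 30000


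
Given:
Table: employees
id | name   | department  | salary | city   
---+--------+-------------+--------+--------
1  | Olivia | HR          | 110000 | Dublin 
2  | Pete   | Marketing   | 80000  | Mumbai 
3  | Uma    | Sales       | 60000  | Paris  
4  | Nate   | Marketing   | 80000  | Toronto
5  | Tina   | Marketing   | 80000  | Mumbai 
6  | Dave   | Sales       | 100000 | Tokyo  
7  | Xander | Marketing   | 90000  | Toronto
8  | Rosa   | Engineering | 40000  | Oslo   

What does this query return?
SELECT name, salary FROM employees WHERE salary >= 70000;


Filtering: salary >= 70000
Matching: 6 rows

6 rows:
Olivia, 110000
Pete, 80000
Nate, 80000
Tina, 80000
Dave, 100000
Xander, 90000


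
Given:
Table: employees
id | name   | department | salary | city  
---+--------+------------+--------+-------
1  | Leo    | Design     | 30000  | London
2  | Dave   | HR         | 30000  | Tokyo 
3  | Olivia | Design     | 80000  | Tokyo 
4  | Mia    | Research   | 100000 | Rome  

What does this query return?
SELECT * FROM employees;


SELECT * returns all 4 rows with all columns

4 rows:
1, Leo, Design, 30000, London
2, Dave, HR, 30000, Tokyo
3, Olivia, Design, 80000, Tokyo
4, Mia, Research, 100000, Rome


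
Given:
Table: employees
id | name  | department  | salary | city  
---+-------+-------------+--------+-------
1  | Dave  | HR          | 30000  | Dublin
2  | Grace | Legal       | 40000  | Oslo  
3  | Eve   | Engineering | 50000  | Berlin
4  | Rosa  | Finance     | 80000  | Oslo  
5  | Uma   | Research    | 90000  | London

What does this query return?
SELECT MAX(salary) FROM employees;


Salaries: 30000, 40000, 50000, 80000, 90000
MAX = 90000

90000


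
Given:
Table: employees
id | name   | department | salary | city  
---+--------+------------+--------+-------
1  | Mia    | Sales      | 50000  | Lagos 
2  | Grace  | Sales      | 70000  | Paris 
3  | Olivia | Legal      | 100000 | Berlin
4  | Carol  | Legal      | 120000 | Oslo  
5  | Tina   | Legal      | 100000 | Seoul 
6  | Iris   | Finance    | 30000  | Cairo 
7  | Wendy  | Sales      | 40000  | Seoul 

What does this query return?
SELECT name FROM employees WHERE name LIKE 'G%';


LIKE 'G%' matches names starting with 'G'
Matching: 1

1 rows:
Grace


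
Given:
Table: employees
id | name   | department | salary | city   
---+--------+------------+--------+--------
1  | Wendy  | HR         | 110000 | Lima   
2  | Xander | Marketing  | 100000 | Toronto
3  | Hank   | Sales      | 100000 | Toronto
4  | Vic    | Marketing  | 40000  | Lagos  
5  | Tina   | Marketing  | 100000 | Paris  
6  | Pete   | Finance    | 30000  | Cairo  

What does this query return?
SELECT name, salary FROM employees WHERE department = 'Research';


Filtering: department = 'Research'
Matching rows: 0

Empty result set (0 rows)


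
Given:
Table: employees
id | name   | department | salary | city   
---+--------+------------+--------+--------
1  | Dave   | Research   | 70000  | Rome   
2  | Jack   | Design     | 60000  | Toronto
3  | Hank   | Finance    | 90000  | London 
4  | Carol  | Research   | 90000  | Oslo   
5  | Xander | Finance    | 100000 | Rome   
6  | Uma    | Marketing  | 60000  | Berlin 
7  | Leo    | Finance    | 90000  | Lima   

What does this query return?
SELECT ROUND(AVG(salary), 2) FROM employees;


SUM(salary) = 560000
COUNT = 7
ROUND(AVG, 2) = ROUND(560000 / 7, 2) = 80000.0

80000.0


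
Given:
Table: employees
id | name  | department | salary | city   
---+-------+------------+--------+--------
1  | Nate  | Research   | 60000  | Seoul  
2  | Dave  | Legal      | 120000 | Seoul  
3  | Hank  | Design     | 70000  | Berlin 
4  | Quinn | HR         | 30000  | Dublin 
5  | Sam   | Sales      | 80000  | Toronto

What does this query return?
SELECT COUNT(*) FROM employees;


COUNT(*) counts all rows

5


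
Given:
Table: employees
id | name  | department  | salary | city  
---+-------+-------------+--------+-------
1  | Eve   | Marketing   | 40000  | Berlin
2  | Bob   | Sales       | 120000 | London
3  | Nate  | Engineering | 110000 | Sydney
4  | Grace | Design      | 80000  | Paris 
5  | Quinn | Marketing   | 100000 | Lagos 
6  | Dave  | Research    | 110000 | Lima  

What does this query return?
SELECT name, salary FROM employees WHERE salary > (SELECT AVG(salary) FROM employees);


Subquery: AVG(salary) = 93333.33
Filtering: salary > 93333.33
  Bob (120000) -> MATCH
  Nate (110000) -> MATCH
  Quinn (100000) -> MATCH
  Dave (110000) -> MATCH


4 rows:
Bob, 120000
Nate, 110000
Quinn, 100000
Dave, 110000


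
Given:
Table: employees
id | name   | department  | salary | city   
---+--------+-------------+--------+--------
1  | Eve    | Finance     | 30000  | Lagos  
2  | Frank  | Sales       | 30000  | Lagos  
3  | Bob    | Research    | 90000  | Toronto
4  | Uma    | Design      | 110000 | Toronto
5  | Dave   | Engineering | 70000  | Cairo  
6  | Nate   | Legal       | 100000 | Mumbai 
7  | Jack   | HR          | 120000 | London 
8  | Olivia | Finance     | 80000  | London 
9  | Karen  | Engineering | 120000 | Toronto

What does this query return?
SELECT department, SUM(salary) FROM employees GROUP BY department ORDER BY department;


Summing salary within each department:
  Design: 110000 = 110000
  Engineering: 70000 + 120000 = 190000
  Finance: 30000 + 80000 = 110000
  HR: 120000 = 120000
  Legal: 100000 = 100000
  Research: 90000 = 90000
  Sales: 30000 = 30000


7 groups:
Design, 110000
Engineering, 190000
Finance, 110000
HR, 120000
Legal, 100000
Research, 90000
Sales, 30000


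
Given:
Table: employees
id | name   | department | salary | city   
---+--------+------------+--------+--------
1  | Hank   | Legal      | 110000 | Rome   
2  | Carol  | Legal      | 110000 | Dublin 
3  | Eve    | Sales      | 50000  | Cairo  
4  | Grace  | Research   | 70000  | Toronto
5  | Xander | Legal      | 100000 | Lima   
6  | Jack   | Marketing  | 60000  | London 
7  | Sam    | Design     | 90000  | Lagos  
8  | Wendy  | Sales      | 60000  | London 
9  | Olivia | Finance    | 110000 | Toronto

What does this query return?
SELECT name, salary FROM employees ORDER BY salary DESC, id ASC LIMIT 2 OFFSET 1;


Sort by salary DESC (id ASC tiebreak), then skip 1 and take 2
Rows 2 through 3

2 rows:
Carol, 110000
Olivia, 110000


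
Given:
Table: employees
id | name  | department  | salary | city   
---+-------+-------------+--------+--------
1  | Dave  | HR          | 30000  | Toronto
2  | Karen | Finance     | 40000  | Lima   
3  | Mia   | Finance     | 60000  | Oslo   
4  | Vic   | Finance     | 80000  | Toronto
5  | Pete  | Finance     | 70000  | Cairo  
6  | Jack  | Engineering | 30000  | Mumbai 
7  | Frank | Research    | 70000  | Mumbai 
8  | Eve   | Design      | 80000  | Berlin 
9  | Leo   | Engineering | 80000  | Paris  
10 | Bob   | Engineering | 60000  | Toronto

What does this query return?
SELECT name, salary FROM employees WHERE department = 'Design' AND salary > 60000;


Filtering: department = 'Design' AND salary > 60000
Matching: 1 rows

1 rows:
Eve, 80000


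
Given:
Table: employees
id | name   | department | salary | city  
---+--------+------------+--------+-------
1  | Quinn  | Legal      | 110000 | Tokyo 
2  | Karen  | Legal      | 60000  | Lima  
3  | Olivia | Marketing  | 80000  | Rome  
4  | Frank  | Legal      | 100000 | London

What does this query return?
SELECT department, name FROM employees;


Projecting columns: department, name

4 rows:
Legal, Quinn
Legal, Karen
Marketing, Olivia
Legal, Frank


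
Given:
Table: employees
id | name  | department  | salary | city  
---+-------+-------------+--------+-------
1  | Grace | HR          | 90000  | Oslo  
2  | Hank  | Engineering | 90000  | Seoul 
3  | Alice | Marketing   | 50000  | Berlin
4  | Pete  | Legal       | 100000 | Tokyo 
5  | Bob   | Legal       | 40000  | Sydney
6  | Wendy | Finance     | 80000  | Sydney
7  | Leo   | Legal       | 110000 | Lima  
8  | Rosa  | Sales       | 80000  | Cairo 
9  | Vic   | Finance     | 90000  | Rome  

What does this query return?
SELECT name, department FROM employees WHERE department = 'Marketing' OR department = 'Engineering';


Filtering: department = 'Marketing' OR 'Engineering'
Matching: 2 rows

2 rows:
Hank, Engineering
Alice, Marketing


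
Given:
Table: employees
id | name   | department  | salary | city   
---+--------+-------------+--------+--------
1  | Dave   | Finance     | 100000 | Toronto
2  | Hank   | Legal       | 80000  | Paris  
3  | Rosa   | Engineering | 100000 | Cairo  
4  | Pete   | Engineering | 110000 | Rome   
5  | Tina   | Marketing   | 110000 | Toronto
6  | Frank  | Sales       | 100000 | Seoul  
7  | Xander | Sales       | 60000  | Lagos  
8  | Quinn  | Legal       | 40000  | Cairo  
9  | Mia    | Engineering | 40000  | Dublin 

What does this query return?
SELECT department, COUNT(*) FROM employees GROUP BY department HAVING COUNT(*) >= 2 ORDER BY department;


Groups with count >= 2:
  Engineering: 3 -> PASS
  Legal: 2 -> PASS
  Sales: 2 -> PASS
  Finance: 1 -> filtered out
  Marketing: 1 -> filtered out


3 groups:
Engineering, 3
Legal, 2
Sales, 2


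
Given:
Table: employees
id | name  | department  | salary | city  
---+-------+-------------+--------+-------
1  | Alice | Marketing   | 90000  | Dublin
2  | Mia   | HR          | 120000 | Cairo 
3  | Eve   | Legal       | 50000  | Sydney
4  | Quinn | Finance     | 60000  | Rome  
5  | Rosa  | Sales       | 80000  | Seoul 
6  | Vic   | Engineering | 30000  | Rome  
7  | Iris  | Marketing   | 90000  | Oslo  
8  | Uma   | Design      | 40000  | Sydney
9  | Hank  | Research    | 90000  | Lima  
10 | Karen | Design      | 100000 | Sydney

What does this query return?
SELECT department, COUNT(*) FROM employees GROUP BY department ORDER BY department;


Assigning each row to its department group:
  Alice -> Marketing
  Mia -> HR
  Eve -> Legal
  Quinn -> Finance
  Rosa -> Sales
  Vic -> Engineering
  Iris -> Marketing
  Uma -> Design
  Hank -> Research
  Karen -> Design


8 groups:
Design, 2
Engineering, 1
Finance, 1
HR, 1
Legal, 1
Marketing, 2
Research, 1
Sales, 1


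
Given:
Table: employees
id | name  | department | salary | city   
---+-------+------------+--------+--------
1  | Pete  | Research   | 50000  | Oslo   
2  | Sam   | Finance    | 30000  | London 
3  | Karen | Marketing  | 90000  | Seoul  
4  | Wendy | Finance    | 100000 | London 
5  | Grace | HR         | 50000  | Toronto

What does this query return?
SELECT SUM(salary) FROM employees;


SUM(salary) = 50000 + 30000 + 90000 + 100000 + 50000 = 320000

320000


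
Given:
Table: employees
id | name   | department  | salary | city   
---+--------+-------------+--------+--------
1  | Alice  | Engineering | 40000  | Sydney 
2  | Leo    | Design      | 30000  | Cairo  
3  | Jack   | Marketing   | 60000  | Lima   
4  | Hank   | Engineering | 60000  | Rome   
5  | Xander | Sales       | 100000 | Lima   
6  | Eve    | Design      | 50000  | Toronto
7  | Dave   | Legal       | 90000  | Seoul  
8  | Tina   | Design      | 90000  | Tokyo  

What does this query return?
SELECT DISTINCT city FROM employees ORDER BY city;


All 'city' values (row order): Sydney, Cairo, Lima, Rome, Lima, Toronto, Seoul, Tokyo
Removing duplicates leaves 7 unique value(s).

7 values:
Cairo
Lima
Rome
Seoul
Sydney
Tokyo
Toronto


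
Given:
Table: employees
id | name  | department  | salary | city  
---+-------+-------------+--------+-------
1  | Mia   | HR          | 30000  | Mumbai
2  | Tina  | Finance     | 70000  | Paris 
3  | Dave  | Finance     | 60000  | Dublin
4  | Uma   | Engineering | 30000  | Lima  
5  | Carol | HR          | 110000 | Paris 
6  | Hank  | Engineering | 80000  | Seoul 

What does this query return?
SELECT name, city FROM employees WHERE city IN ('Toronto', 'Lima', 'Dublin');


Filtering: city IN ('Toronto', 'Lima', 'Dublin')
Matching: 2 rows

2 rows:
Dave, Dublin
Uma, Lima


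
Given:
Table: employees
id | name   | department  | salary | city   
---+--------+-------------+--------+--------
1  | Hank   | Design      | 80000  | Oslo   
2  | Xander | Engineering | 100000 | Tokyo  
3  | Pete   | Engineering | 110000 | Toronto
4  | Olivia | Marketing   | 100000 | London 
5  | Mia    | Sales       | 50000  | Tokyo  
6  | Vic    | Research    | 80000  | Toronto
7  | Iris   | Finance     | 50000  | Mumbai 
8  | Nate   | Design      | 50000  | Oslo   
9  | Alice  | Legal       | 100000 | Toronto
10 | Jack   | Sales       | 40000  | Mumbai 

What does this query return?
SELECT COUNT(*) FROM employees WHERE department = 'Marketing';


Counting rows where department = 'Marketing'
  Olivia -> MATCH


1


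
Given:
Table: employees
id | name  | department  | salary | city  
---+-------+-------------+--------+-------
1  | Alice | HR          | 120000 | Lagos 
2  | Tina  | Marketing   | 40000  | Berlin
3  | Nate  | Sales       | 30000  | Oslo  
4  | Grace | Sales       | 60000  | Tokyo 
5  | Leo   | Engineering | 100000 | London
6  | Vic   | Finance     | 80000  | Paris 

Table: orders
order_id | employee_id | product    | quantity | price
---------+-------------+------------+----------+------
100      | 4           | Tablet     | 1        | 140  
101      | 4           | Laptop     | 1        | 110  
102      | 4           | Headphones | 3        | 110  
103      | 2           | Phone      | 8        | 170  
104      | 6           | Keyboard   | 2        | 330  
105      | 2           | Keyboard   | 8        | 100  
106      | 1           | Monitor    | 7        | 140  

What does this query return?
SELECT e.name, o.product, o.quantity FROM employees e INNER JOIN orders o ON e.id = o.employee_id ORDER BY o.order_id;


Joining employees.id = orders.employee_id:
  employee Grace (id=4) -> order Tablet
  employee Grace (id=4) -> order Laptop
  employee Grace (id=4) -> order Headphones
  employee Tina (id=2) -> order Phone
  employee Vic (id=6) -> order Keyboard
  employee Tina (id=2) -> order Keyboard
  employee Alice (id=1) -> order Monitor


7 rows:
Grace, Tablet, 1
Grace, Laptop, 1
Grace, Headphones, 3
Tina, Phone, 8
Vic, Keyboard, 2
Tina, Keyboard, 8
Alice, Monitor, 7


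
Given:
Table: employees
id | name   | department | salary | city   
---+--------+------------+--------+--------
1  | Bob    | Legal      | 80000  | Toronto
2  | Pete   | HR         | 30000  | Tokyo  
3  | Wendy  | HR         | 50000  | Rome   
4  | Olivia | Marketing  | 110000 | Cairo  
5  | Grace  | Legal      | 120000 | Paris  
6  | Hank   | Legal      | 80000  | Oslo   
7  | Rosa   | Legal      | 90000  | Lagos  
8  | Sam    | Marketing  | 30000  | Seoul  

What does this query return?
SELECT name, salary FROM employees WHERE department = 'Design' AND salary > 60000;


Filtering: department = 'Design' AND salary > 60000
Matching: 0 rows

Empty result set (0 rows)


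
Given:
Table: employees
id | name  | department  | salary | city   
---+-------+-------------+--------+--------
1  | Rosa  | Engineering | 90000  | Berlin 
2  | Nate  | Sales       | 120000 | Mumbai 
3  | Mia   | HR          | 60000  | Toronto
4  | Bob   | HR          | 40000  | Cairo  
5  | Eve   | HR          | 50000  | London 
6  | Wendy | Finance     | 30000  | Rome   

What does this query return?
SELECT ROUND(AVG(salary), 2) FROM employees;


SUM(salary) = 390000
COUNT = 6
ROUND(AVG, 2) = ROUND(390000 / 6, 2) = 65000.0

65000.0


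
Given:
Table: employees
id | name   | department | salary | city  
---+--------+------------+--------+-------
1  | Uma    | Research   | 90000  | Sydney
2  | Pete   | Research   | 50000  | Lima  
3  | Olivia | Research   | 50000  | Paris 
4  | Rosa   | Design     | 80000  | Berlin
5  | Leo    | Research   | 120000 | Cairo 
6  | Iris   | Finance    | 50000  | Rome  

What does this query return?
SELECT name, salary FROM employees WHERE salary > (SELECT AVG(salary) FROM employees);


Subquery: AVG(salary) = 73333.33
Filtering: salary > 73333.33
  Uma (90000) -> MATCH
  Rosa (80000) -> MATCH
  Leo (120000) -> MATCH


3 rows:
Uma, 90000
Rosa, 80000
Leo, 120000


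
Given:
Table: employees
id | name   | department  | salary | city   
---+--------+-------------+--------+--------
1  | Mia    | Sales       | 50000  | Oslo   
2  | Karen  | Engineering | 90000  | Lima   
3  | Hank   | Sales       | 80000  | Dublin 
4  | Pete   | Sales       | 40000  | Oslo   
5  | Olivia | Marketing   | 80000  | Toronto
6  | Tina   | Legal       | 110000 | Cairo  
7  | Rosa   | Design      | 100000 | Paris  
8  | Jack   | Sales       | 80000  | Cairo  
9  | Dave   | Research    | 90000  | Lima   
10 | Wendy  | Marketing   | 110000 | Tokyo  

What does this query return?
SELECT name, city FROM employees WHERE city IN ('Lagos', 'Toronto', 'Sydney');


Filtering: city IN ('Lagos', 'Toronto', 'Sydney')
Matching: 1 rows

1 rows:
Olivia, Toronto


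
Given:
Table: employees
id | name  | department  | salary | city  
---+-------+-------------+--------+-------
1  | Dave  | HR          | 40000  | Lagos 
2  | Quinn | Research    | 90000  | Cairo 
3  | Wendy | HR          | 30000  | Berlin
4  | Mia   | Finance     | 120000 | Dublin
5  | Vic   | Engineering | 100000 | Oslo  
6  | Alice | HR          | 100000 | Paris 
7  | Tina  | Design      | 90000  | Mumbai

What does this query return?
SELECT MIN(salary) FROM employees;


Salaries: 40000, 90000, 30000, 120000, 100000, 100000, 90000
MIN = 30000

30000
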